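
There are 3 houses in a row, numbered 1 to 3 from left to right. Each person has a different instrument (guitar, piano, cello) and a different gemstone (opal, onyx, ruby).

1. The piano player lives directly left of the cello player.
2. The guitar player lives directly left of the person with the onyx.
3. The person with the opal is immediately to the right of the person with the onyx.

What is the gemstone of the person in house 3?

opal

Clue 3 places the person with the opal in house 3.
Clue 3 places the person with the onyx in house 2.
House 3 instrument: only cello fits.
House 1 gemstone: only ruby fits.
By clue 1, the piano player is in house 2.
Clue 2: the guitar player is in house 1.
So: house 1 = guitar/ruby, house 2 = piano/onyx, house 3 = cello/opal.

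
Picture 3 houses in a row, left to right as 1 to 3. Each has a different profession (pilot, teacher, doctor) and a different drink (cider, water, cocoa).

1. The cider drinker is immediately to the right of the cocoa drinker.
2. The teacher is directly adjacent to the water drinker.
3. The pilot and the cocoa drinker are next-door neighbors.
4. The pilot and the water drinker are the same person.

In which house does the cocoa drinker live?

The cider drinker is narrowed to house 2 or 3; consider each.
Placing it in house 2 leads to a contradiction, so it's in house 3.
From clue 1, the cocoa drinker must be in house 2.
The only drink still possible for house 1 is water.
Clue 2 places the teacher in house 2.
From clue 4, the pilot must be in house 1.
House 3's profession must be doctor (nothing else left).
So: house 1 = pilot/water, house 2 = teacher/cocoa, house 3 = doctor/cider.

2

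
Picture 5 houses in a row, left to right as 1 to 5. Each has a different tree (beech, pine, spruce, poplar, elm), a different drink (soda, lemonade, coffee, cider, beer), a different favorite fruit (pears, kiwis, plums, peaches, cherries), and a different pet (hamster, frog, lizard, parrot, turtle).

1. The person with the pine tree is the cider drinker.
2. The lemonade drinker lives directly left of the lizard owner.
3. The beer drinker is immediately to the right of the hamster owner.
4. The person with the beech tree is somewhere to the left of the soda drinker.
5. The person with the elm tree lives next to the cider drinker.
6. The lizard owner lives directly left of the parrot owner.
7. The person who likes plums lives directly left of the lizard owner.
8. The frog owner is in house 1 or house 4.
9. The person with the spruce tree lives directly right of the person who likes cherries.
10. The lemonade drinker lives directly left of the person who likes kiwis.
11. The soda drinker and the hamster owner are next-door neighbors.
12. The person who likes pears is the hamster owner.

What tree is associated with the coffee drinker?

That leaves peaches as the favorite fruit for house 5.
The frog owner is narrowed to house 1 or 4; consider each.
Placing it in house 4 leads to a contradiction, so it's in house 1.
The beer drinker is narrowed to house 3 or 4 or 5; consider each.
Placing it in house 3 and house 4 leads to a contradiction, so it's in house 5.
Clue 3 places the hamster owner in house 4.
By clue 12, the person who likes pears is in house 4.
The lizard owner is in house 2 (clue 6).
Clue 6 places the parrot owner in house 3.
From clue 7, the person who likes plums must be in house 1.
The only drink still possible for house 3 is soda.
The only pet still possible for house 5 is turtle.
Clue 2 places the lemonade drinker in house 1.
By clue 10, the person who likes kiwis is in house 2.
So house 3 gets cherries for favorite fruit.
Clue 9: the person with the spruce tree is in house 4.
By clue 1, the cider drinker is in house 2.
That leaves pine as the tree for house 2.
The only tree still possible for house 5 is poplar.
House 4's drink must be coffee (nothing else left).
House 1's tree must be beech (nothing else left).
That leaves elm as the tree for house 3.
So: house 1 = beech/lemonade/plums/frog, house 2 = pine/cider/kiwis/lizard, house 3 = elm/soda/cherries/parrot, house 4 = spruce/coffee/pears/hamster, house 5 = poplar/beer/peaches/turtle.

spruce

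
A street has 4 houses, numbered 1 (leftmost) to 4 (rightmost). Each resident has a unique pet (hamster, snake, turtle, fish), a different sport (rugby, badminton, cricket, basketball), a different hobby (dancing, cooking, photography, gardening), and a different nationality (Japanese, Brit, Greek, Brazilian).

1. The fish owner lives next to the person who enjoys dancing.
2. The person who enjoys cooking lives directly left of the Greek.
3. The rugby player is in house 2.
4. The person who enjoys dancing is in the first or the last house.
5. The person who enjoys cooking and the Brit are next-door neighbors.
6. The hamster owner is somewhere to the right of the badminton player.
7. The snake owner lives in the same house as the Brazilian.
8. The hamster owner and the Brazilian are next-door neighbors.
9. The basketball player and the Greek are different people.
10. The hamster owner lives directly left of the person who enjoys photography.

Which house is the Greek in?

From clue 3, the rugby player must be in house 2.
From clue 6, the badminton player must be in house 1.
The fish owner is narrowed to house 2 or 3; consider each.
Placing it in house 3 leads to a contradiction, so it's in house 2.
By clue 1, the person who enjoys dancing is in house 1.
Clue 8 places the Brazilian in house 4.
From clue 10, the person who enjoys photography must be in house 4.
The only pet still possible for house 3 is hamster.
The person who enjoys cooking is in house 2 (clue 2).
By clue 7, the snake owner is in house 4.
By clue 9, the basketball player is in house 4.
The only pet still possible for house 1 is turtle.
So house 3 gets cricket for sport.
That leaves gardening as the hobby for house 3.
The only nationality still possible for house 2 is Japanese.
The only nationality still possible for house 3 is Greek.
The only nationality still possible for house 1 is Brit.
So: house 1 = turtle/badminton/dancing/Brit, house 2 = fish/rugby/cooking/Japanese, house 3 = hamster/cricket/gardening/Greek, house 4 = snake/basketball/photography/Brazilian.

3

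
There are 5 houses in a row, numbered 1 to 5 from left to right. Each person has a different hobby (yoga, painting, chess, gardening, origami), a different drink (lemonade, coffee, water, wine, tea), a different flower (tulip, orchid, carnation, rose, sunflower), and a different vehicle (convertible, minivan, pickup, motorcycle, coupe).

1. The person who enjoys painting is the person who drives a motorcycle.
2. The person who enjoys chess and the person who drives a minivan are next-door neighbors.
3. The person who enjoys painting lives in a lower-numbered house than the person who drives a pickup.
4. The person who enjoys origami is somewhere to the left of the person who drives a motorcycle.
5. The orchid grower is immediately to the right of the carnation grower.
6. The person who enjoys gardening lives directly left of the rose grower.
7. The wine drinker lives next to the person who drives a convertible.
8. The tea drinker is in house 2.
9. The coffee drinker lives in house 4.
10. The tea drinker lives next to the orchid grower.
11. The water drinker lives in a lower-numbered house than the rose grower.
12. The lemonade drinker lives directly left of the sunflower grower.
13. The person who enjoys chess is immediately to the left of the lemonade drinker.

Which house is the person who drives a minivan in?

From clue 8, the tea drinker must be in house 2.
The coffee drinker is in house 4 (clue 9).
By clue 10, the orchid grower is in house 3.
So house 5 gets yoga for hobby.
House 5 drink: only wine fits.
The carnation grower is in house 2 (clue 5).
Clue 7: the person who drives a convertible is in house 4.
Clue 12: the sunflower grower is in house 4.
The person who enjoys chess is in house 2 (clue 13).
That leaves water as the drink for house 1.
House 3 drink: only lemonade fits.
House 1's flower must be tulip (nothing else left).
House 5 flower: only rose fits.
Clue 1 places the person who enjoys painting in house 3.
By clue 1, the person who drives a motorcycle is in house 3.
Clue 3 places the person who drives a pickup in house 5.
The person who enjoys origami is in house 1 (clue 4).
The person who enjoys gardening is in house 4 (clue 6).
So house 2 gets coupe for vehicle.
House 1 vehicle: only minivan fits.
So: house 1 = origami/water/tulip/minivan, house 2 = chess/tea/carnation/coupe, house 3 = painting/lemonade/orchid/motorcycle, house 4 = gardening/coffee/sunflower/convertible, house 5 = yoga/wine/rose/pickup.

1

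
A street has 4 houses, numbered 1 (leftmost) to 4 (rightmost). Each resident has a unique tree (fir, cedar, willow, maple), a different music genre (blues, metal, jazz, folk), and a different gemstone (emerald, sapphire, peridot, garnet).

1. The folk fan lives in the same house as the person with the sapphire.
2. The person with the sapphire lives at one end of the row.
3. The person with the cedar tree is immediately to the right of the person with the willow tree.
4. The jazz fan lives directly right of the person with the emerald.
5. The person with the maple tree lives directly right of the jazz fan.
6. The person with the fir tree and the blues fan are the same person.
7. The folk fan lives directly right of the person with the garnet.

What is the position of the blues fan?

From clue 1, the folk fan must be in house 4.
Clue 1: the person with the sapphire is in house 4.
Clue 7: the person with the garnet is in house 3.
The person with the maple tree is narrowed to house 3 or 4; consider each.
Placing it in house 3 leads to a contradiction, so it's in house 4.
From clue 5, the jazz fan must be in house 3.
Clue 4 places the person with the emerald in house 2.
House 3's tree must be cedar (nothing else left).
House 1 gemstone: only peridot fits.
Clue 3: the person with the willow tree is in house 2.
House 1 tree: only fir fits.
Clue 6 places the blues fan in house 1.
So house 2 gets metal for music genre.
So: house 1 = fir/blues/peridot, house 2 = willow/metal/emerald, house 3 = cedar/jazz/garnet, house 4 = maple/folk/sapphire.

1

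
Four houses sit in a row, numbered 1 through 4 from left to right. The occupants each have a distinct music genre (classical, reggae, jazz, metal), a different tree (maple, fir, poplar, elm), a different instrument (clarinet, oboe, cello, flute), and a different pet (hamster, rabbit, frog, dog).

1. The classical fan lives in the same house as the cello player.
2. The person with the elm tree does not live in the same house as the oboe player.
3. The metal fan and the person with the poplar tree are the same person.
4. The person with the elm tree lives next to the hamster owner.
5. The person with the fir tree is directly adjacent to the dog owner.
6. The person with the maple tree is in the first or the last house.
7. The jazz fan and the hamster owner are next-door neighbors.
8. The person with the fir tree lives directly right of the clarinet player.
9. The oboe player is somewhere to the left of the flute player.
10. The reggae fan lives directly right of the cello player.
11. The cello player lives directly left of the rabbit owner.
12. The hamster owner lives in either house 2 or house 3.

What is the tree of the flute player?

maple

The only instrument still possible for house 4 is flute.
The person with the maple tree is narrowed to house 1 or 4; consider each.
Placing it in house 1 leads to a contradiction, so it's in house 4.
The person with the fir tree is narrowed to house 2 or 3; consider each.
Placing it in house 2 leads to a contradiction, so it's in house 3.
By clue 8, the clarinet player is in house 2.
So house 1 gets frog for pet.
That leaves hamster as the pet for house 3.
By clue 4, the person with the elm tree is in house 2.
That leaves classical as the music genre for house 3.
So house 1 gets poplar for tree.
Clue 1: the cello player is in house 3.
By clue 3, the metal fan is in house 1.
Clue 10: the reggae fan is in house 4.
Clue 11 places the rabbit owner in house 4.
The only music genre still possible for house 2 is jazz.
The only instrument still possible for house 1 is oboe.
House 2's pet must be dog (nothing else left).
So: house 1 = metal/poplar/oboe/frog, house 2 = jazz/elm/clarinet/dog, house 3 = classical/fir/cello/hamster, house 4 = reggae/maple/flute/rabbit.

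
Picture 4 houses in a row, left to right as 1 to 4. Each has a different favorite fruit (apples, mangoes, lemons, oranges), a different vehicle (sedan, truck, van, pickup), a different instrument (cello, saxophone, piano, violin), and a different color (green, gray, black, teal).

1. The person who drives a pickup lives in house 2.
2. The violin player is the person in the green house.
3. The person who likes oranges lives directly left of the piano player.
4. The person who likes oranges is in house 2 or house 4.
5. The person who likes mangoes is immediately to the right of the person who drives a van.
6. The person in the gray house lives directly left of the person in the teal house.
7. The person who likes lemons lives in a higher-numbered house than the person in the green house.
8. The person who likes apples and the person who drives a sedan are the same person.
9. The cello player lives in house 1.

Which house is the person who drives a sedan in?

1

The person who drives a pickup is in house 2 (clue 1).
The person who likes oranges is in house 2 (clue 4).
By clue 9, the cello player is in house 1.
House 1 favorite fruit: only apples fits.
The piano player is in house 3 (clue 3).
Clue 5: the person who likes mangoes is in house 4.
Clue 5: the person who drives a van is in house 3.
By clue 8, the person who drives a sedan is in house 1.
House 3's favorite fruit must be lemons (nothing else left).
House 4's vehicle must be truck (nothing else left).
So house 2 gets violin for instrument.
So house 4 gets saxophone for instrument.
By clue 2, the person in the green house is in house 2.
The person in the gray house is in house 3 (clue 6).
The person in the teal house is in house 4 (clue 6).
That leaves black as the color for house 1.
So: house 1 = apples/sedan/cello/black, house 2 = oranges/pickup/violin/green, house 3 = lemons/van/piano/gray, house 4 = mangoes/truck/saxophone/teal.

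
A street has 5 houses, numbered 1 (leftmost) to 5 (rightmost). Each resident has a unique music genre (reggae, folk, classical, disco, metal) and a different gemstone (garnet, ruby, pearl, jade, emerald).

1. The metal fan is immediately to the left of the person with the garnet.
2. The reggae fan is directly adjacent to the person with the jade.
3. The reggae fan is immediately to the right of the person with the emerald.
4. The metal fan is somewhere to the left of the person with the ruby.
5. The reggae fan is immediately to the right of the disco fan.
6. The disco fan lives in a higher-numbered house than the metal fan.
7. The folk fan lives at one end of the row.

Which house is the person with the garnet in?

That leaves pearl as the gemstone for house 1.
The folk fan is narrowed to house 1 or 5; consider each.
Placing it in house 1 leads to a contradiction, so it's in house 5.
The disco fan is narrowed to house 2 or 3; consider each.
Placing it in house 2 leads to a contradiction, so it's in house 3.
The reggae fan is in house 4 (clue 5).
From clue 3, the person with the emerald must be in house 3.
So house 4 gets ruby for gemstone.
That leaves jade as the gemstone for house 5.
Clue 1 places the metal fan in house 1.
House 2's music genre must be classical (nothing else left).
The only gemstone still possible for house 2 is garnet.
So: house 1 = metal/pearl, house 2 = classical/garnet, house 3 = disco/emerald, house 4 = reggae/ruby, house 5 = folk/jade.

2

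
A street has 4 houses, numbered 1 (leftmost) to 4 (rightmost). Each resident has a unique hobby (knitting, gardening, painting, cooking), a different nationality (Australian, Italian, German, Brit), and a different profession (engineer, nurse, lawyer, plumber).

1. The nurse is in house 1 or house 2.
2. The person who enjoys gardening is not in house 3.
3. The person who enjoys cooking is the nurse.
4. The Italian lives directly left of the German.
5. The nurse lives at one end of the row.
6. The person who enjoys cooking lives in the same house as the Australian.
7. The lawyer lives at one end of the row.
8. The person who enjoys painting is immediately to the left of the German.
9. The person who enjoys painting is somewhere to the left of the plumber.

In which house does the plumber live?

Clue 5: the nurse is in house 1.
House 4's profession must be lawyer (nothing else left).
Clue 3: the person who enjoys cooking is in house 1.
From clue 6, the Australian must be in house 1.
House 3's hobby must be knitting (nothing else left).
House 4 hobby: only gardening fits.
Clue 8: the German is in house 3.
By clue 9, the plumber is in house 3.
House 2 hobby: only painting fits.
The only nationality still possible for house 4 is Brit.
House 2 profession: only engineer fits.
That leaves Italian as the nationality for house 2.
So: house 1 = cooking/Australian/nurse, house 2 = painting/Italian/engineer, house 3 = knitting/German/plumber, house 4 = gardening/Brit/lawyer.

3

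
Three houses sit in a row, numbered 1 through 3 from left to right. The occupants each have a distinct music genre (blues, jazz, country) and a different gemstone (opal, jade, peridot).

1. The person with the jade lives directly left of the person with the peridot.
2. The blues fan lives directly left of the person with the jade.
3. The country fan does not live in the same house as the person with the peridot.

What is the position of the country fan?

2

Clue 2: the blues fan is in house 1.
From clue 2, the person with the jade must be in house 2.
That leaves opal as the gemstone for house 1.
The only gemstone still possible for house 3 is peridot.
From clue 3, the country fan must be in house 2.
The only music genre still possible for house 3 is jazz.
So: house 1 = blues/opal, house 2 = country/jade, house 3 = jazz/peridot.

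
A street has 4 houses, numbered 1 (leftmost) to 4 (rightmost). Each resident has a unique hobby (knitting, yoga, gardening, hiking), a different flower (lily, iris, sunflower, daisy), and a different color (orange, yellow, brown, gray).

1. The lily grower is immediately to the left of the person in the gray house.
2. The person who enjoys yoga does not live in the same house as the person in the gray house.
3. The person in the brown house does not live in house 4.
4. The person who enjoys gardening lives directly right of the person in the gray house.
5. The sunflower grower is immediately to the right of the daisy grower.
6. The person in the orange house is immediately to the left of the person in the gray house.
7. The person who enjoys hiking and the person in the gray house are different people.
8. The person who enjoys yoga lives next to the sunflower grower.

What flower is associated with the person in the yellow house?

iris

So house 4 gets yellow for color.
The person who enjoys gardening is narrowed to house 3 or 4; consider each.
Placing it in house 4 leads to a contradiction, so it's in house 3.
By clue 4, the person in the gray house is in house 2.
By clue 6, the person in the orange house is in house 1.
House 3 color: only brown fits.
Clue 1: the lily grower is in house 1.
That leaves knitting as the hobby for house 2.
That leaves iris as the flower for house 4.
By clue 5, the sunflower grower is in house 3.
By clue 5, the daisy grower is in house 2.
Clue 8: the person who enjoys yoga is in house 4.
House 1 hobby: only hiking fits.
So: house 1 = hiking/lily/orange, house 2 = knitting/daisy/gray, house 3 = gardening/sunflower/brown, house 4 = yoga/iris/yellow.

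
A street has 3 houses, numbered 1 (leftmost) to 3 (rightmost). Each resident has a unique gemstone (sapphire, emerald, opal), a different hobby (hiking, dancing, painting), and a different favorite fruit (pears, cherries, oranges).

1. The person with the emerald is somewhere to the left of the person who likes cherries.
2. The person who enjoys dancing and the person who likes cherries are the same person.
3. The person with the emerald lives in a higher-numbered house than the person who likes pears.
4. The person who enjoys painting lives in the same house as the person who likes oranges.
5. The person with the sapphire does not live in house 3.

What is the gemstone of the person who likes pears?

sapphire

The person with the emerald is in house 2 (clue 3).
Clue 3 places the person who likes pears in house 1.
House 3's gemstone must be opal (nothing else left).
By clue 1, the person who likes cherries is in house 3.
From clue 2, the person who enjoys dancing must be in house 3.
So house 1 gets sapphire for gemstone.
The only hobby still possible for house 1 is hiking.
That leaves painting as the hobby for house 2.
The only favorite fruit still possible for house 2 is oranges.
So: house 1 = sapphire/hiking/pears, house 2 = emerald/painting/oranges, house 3 = opal/dancing/cherries.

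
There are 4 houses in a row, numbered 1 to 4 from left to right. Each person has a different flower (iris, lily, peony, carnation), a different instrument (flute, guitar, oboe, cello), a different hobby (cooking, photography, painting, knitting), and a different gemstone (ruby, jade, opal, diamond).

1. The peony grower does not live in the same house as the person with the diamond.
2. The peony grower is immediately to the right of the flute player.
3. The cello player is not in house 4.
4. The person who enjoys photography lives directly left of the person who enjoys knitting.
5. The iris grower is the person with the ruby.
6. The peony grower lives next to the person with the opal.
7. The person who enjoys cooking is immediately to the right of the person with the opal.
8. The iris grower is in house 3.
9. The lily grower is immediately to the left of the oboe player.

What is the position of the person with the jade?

2

From clue 8, the iris grower must be in house 3.
By clue 5, the person with the ruby is in house 3.
House 4's instrument must be guitar (nothing else left).
So house 1 gets opal for gemstone.
By clue 6, the peony grower is in house 2.
From clue 7, the person who enjoys cooking must be in house 2.
That leaves carnation as the flower for house 4.
Clue 1: the person with the diamond is in house 4.
Clue 2 places the flute player in house 1.
Clue 4: the person who enjoys photography is in house 3.
Clue 4: the person who enjoys knitting is in house 4.
From clue 9, the oboe player must be in house 2.
House 1's flower must be lily (nothing else left).
So house 3 gets cello for instrument.
The only hobby still possible for house 1 is painting.
That leaves jade as the gemstone for house 2.
So: house 1 = lily/flute/painting/opal, house 2 = peony/oboe/cooking/jade, house 3 = iris/cello/photography/ruby, house 4 = carnation/guitar/knitting/diamond.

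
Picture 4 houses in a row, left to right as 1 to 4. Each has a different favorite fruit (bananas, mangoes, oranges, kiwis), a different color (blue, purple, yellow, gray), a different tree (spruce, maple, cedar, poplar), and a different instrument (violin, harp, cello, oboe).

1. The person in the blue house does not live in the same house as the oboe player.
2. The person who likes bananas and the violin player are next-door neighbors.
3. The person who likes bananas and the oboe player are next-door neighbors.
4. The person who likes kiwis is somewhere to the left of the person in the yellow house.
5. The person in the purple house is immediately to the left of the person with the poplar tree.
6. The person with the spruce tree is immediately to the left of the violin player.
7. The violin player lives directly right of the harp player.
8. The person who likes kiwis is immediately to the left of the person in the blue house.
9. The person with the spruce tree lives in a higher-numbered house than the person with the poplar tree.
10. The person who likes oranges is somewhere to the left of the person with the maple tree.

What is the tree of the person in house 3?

The person with the spruce tree is in house 3 (clue 9).
By clue 9, the person with the poplar tree is in house 2.
So house 1 gets cedar for tree.
So house 4 gets maple for tree.
Clue 5 places the person in the purple house in house 1.
Clue 6 places the violin player in house 4.
Clue 7: the harp player is in house 3.
The person who likes bananas is in house 3 (clue 2).
By clue 3, the oboe player is in house 2.
House 4's favorite fruit must be mangoes (nothing else left).
House 1 instrument: only cello fits.
By clue 8, the person who likes kiwis is in house 2.
By clue 8, the person in the blue house is in house 3.
House 1's favorite fruit must be oranges (nothing else left).
Clue 4: the person in the yellow house is in house 4.
So house 2 gets gray for color.
So: house 1 = oranges/purple/cedar/cello, house 2 = kiwis/gray/poplar/oboe, house 3 = bananas/blue/spruce/harp, house 4 = mangoes/yellow/maple/violin.

spruce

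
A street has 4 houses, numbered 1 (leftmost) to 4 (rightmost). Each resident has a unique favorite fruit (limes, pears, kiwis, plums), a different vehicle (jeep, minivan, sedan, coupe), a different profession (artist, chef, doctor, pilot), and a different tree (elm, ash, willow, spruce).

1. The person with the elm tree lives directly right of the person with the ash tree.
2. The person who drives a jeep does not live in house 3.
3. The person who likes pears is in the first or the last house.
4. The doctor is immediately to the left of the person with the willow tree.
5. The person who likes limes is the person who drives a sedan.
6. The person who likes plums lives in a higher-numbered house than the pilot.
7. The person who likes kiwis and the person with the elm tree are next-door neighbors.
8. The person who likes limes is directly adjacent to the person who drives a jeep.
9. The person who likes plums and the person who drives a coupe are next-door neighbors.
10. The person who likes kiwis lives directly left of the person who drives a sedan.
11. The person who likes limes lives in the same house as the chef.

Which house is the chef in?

That leaves artist as the profession for house 4.
The person who likes kiwis is narrowed to house 1 or 2; consider each.
Placing it in house 2 leads to a contradiction, so it's in house 1.
From clue 7, the person with the elm tree must be in house 2.
The person who drives a sedan is in house 2 (clue 10).
House 1 tree: only ash fits.
From clue 5, the person who likes limes must be in house 2.
From clue 8, the person who drives a jeep must be in house 1.
The chef is in house 2 (clue 11).
So house 3 gets plums for favorite fruit.
That leaves pears as the favorite fruit for house 4.
House 1's profession must be pilot (nothing else left).
The only profession still possible for house 3 is doctor.
Clue 4 places the person with the willow tree in house 4.
By clue 9, the person who drives a coupe is in house 4.
House 3 vehicle: only minivan fits.
So house 3 gets spruce for tree.
So: house 1 = kiwis/jeep/pilot/ash, house 2 = limes/sedan/chef/elm, house 3 = plums/minivan/doctor/spruce, house 4 = pears/coupe/artist/willow.

2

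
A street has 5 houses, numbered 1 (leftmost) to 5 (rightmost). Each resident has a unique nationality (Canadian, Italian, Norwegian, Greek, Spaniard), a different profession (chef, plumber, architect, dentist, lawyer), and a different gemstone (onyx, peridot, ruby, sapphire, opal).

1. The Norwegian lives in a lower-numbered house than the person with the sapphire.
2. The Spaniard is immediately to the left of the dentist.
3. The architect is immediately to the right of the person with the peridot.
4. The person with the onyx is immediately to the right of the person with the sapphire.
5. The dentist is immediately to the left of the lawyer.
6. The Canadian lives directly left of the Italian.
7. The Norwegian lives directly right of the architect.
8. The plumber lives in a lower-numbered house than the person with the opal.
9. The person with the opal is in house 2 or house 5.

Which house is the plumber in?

1

The Norwegian is in house 3 (clue 1).
By clue 1, the person with the sapphire is in house 4.
From clue 4, the person with the onyx must be in house 5.
The architect is in house 2 (clue 7).
House 2's gemstone must be opal (nothing else left).
The only gemstone still possible for house 3 is ruby.
Clue 2: the Spaniard is in house 2.
The dentist is in house 3 (clue 2).
By clue 5, the lawyer is in house 4.
The plumber is in house 1 (clue 8).
That leaves chef as the profession for house 5.
House 1's gemstone must be peridot (nothing else left).
By clue 6, the Canadian is in house 4.
So house 1 gets Greek for nationality.
House 5's nationality must be Italian (nothing else left).
So: house 1 = Greek/plumber/peridot, house 2 = Spaniard/architect/opal, house 3 = Norwegian/dentist/ruby, house 4 = Canadian/lawyer/sapphire, house 5 = Italian/chef/onyx.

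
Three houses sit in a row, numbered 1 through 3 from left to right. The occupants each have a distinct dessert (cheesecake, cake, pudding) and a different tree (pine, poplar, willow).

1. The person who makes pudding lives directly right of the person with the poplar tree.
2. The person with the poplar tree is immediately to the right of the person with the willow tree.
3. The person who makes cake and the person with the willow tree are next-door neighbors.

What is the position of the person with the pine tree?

From clue 2, the person with the poplar tree must be in house 2.
By clue 2, the person with the willow tree is in house 1.
By clue 3, the person who makes cake is in house 2.
House 1's dessert must be cheesecake (nothing else left).
That leaves pudding as the dessert for house 3.
House 3 tree: only pine fits.
So: house 1 = cheesecake/willow, house 2 = cake/poplar, house 3 = pudding/pine.

3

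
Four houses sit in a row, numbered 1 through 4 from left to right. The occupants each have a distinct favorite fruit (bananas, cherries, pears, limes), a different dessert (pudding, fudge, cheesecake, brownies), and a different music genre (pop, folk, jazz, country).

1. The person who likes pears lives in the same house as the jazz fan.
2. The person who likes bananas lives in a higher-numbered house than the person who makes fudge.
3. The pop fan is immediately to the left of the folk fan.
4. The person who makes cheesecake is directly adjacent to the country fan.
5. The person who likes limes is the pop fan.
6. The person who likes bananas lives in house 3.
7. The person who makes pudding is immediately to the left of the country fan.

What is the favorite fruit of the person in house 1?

Clue 6 places the person who likes bananas in house 3.
The person who likes limes is narrowed to house 1 or 2; consider each.
Placing it in house 2 leads to a contradiction, so it's in house 1.
From clue 5, the pop fan must be in house 1.
From clue 3, the folk fan must be in house 2.
So house 3 gets country for music genre.
House 4's music genre must be jazz (nothing else left).
The person who likes pears is in house 4 (clue 1).
The person who makes pudding is in house 2 (clue 7).
House 2's favorite fruit must be cherries (nothing else left).
House 1's dessert must be fudge (nothing else left).
So house 3 gets brownies for dessert.
House 4 dessert: only cheesecake fits.
So: house 1 = limes/fudge/pop, house 2 = cherries/pudding/folk, house 3 = bananas/brownies/country, house 4 = pears/cheesecake/jazz.

limes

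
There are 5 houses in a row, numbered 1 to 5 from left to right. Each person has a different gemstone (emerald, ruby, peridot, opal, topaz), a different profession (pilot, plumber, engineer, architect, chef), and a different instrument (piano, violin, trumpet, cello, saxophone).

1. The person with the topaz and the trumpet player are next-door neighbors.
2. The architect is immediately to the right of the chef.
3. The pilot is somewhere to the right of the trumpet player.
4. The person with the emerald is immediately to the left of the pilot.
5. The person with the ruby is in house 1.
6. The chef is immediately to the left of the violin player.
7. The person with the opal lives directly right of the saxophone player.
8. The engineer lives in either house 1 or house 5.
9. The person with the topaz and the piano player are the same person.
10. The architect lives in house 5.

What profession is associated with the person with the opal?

Clue 5 places the person with the ruby in house 1.
From clue 10, the architect must be in house 5.
By clue 2, the chef is in house 4.
From clue 6, the violin player must be in house 5.
So house 1 gets engineer for profession.
House 2's profession must be plumber (nothing else left).
House 3 profession: only pilot fits.
Clue 4: the person with the emerald is in house 2.
From clue 1, the person with the topaz must be in house 3.
By clue 1, the trumpet player is in house 2.
From clue 9, the piano player must be in house 3.
The only instrument still possible for house 1 is cello.
So house 4 gets saxophone for instrument.
The person with the opal is in house 5 (clue 7).
The only gemstone still possible for house 4 is peridot.
So: house 1 = ruby/engineer/cello, house 2 = emerald/plumber/trumpet, house 3 = topaz/pilot/piano, house 4 = peridot/chef/saxophone, house 5 = opal/architect/violin.

architect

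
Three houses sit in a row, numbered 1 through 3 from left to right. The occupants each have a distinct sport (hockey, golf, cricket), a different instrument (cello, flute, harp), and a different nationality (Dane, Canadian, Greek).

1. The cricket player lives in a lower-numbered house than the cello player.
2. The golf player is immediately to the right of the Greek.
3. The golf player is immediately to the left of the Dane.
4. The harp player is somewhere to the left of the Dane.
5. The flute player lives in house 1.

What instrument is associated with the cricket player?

flute

Clue 3: the golf player is in house 2.
The Dane is in house 3 (clue 3).
Clue 5 places the flute player in house 1.
House 1's sport must be cricket (nothing else left).
So house 3 gets hockey for sport.
So house 2 gets harp for instrument.
The only instrument still possible for house 3 is cello.
From clue 2, the Greek must be in house 1.
The only nationality still possible for house 2 is Canadian.
So: house 1 = cricket/flute/Greek, house 2 = golf/harp/Canadian, house 3 = hockey/cello/Dane.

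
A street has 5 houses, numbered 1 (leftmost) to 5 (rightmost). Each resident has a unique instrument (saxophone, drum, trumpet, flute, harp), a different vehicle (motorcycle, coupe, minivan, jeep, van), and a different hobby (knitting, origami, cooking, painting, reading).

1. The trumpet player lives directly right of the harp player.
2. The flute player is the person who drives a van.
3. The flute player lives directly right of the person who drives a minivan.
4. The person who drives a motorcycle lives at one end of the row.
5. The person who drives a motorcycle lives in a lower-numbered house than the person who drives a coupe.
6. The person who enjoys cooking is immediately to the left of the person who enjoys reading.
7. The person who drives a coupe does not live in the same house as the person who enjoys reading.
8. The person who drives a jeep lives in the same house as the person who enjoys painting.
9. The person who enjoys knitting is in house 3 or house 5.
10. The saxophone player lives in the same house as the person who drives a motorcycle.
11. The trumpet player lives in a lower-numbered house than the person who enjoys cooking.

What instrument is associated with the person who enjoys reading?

The person who drives a motorcycle is in house 1 (clue 5).
From clue 10, the saxophone player must be in house 1.
By clue 1, the trumpet player is in house 3.
By clue 1, the harp player is in house 2.
By clue 11, the person who enjoys cooking is in house 4.
House 1 hobby: only origami fits.
So house 2 gets painting for hobby.
So house 3 gets knitting for hobby.
House 5's hobby must be reading (nothing else left).
By clue 8, the person who drives a jeep is in house 2.
House 5's vehicle must be van (nothing else left).
Clue 2: the flute player is in house 5.
Clue 3: the person who drives a minivan is in house 4.
So house 4 gets drum for instrument.
The only vehicle still possible for house 3 is coupe.
So: house 1 = saxophone/motorcycle/origami, house 2 = harp/jeep/painting, house 3 = trumpet/coupe/knitting, house 4 = drum/minivan/cooking, house 5 = flute/van/reading.

flute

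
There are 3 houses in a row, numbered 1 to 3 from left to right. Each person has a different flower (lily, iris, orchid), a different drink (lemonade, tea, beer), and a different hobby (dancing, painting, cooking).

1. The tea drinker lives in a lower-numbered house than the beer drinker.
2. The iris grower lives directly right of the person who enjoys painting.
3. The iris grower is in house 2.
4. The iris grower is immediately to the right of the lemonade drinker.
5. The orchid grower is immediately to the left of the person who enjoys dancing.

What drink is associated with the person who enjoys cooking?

The iris grower is in house 2 (clue 3).
By clue 4, the lemonade drinker is in house 1.
So house 1 gets orchid for flower.
That leaves lily as the flower for house 3.
House 2 drink: only tea fits.
House 3 drink: only beer fits.
The person who enjoys painting is in house 1 (clue 2).
The person who enjoys dancing is in house 2 (clue 5).
House 3's hobby must be cooking (nothing else left).
So: house 1 = orchid/lemonade/painting, house 2 = iris/tea/dancing, house 3 = lily/beer/cooking.

beer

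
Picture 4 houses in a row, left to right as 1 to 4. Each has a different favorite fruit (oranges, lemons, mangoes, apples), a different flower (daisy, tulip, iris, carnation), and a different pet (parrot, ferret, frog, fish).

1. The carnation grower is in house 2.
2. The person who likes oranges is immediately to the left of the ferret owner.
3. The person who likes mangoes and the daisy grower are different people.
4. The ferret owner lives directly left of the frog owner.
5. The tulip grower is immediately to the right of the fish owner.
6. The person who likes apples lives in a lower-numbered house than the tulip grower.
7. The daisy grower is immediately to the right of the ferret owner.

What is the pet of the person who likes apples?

parrot

The carnation grower is in house 2 (clue 1).
The only flower still possible for house 1 is iris.
House 1's pet must be parrot (nothing else left).
House 4's pet must be frog (nothing else left).
Clue 4: the ferret owner is in house 3.
Clue 7 places the daisy grower in house 4.
So house 3 gets tulip for flower.
That leaves fish as the pet for house 2.
Clue 2: the person who likes oranges is in house 2.
House 1 favorite fruit: only apples fits.
House 4 favorite fruit: only lemons fits.
So house 3 gets mangoes for favorite fruit.
So: house 1 = apples/iris/parrot, house 2 = oranges/carnation/fish, house 3 = mangoes/tulip/ferret, house 4 = lemons/daisy/frog.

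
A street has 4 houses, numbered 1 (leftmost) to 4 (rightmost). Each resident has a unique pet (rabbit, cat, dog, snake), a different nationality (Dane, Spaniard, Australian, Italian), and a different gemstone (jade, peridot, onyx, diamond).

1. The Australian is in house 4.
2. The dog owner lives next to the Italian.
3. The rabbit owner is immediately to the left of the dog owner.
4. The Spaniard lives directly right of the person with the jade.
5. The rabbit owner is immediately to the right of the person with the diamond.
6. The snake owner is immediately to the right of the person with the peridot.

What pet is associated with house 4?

snake

Clue 1: the Australian is in house 4.
House 1's pet must be cat (nothing else left).
House 4 gemstone: only onyx fits.
House 3 gemstone: only peridot fits.
Clue 6: the snake owner is in house 4.
So house 2 gets rabbit for pet.
So house 3 gets dog for pet.
House 1 nationality: only Dane fits.
The Italian is in house 2 (clue 2).
By clue 5, the person with the diamond is in house 1.
So house 3 gets Spaniard for nationality.
House 2's gemstone must be jade (nothing else left).
So: house 1 = cat/Dane/diamond, house 2 = rabbit/Italian/jade, house 3 = dog/Spaniard/peridot, house 4 = snake/Australian/onyx.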